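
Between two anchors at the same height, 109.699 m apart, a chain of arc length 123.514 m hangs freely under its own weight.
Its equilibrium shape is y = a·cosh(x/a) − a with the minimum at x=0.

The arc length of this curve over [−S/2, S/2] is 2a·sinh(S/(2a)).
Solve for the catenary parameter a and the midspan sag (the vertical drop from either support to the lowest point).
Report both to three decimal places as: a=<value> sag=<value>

a=64.258 sag=24.866

seed: a₀ = √(S³/(24(L−S))) = √(109.699³/(24·13.815)) = 63.099067
iter 1: u=0.869260  f(a)=+5.314e-01  f'(a)=-4.719e-01  a ← 63.099067 − (+5.314e-01/-4.719e-01) = 64.225273
iter 2: u=0.854017  f(a)=+1.456e-02  f'(a)=-4.463e-01  a ← 64.225273 − (+1.456e-02/-4.463e-01) = 64.257898
iter 3: u=0.853584  f(a)=+1.162e-05  f'(a)=-4.456e-01  a ← 64.257898 − (+1.162e-05/-4.456e-01) = 64.257924
iter 4: u=0.853583  f(a)=+7.418e-12  f'(a)=-4.456e-01  a ← 64.257924 − (+7.418e-12/-4.456e-01) = 64.257924
converged: |Δa| < 1e-12 after 4 iterations
sag = a·(cosh(S/(2a)) − 1) = 64.257924·(cosh(0.853583) − 1) = 24.865630
T_max/T_min = cosh(S/(2a)) = 1.386966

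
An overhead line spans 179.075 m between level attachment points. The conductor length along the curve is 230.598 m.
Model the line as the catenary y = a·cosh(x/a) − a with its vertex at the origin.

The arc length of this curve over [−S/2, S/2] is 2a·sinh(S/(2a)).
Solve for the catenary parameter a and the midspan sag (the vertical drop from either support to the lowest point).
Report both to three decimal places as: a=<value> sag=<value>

a=70.912 sag=64.448

seed: a₀ = √(S³/(24(L−S))) = √(179.075³/(24·51.523)) = 68.146922
iter 1: u=1.313889  f(a)=+4.634e+00  f'(a)=-1.790e+00  a ← 68.146922 − (+4.634e+00/-1.790e+00) = 70.736340
iter 2: u=1.265792  f(a)=+2.772e-01  f'(a)=-1.581e+00  a ← 70.736340 − (+2.772e-01/-1.581e+00) = 70.911648
iter 3: u=1.262663  f(a)=+1.132e-03  f'(a)=-1.569e+00  a ← 70.911648 − (+1.132e-03/-1.569e+00) = 70.912370
iter 4: u=1.262650  f(a)=+1.903e-08  f'(a)=-1.569e+00  a ← 70.912370 − (+1.903e-08/-1.569e+00) = 70.912370
iter 5: u=1.262650  f(a)=+0.000e+00  f'(a)=-1.569e+00  a ← 70.912370 − (+0.000e+00/-1.569e+00) = 70.912370
converged: |Δa| < 1e-12 after 5 iterations
sag = a·(cosh(S/(2a)) − 1) = 70.912370·(cosh(1.262650) − 1) = 64.447977
T_max/T_min = cosh(S/(2a)) = 1.908840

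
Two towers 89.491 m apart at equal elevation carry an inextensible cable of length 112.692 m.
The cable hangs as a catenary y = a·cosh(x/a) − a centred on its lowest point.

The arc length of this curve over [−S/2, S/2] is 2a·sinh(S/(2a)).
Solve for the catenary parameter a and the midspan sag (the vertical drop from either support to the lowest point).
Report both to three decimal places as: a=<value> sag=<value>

seed: a₀ = √(S³/(24(L−S))) = √(89.491³/(24·23.201)) = 35.876500
iter 1: u=1.247209  f(a)=+1.873e+00  f'(a)=-1.506e+00  a ← 35.876500 − (+1.873e+00/-1.506e+00) = 37.119990
iter 2: u=1.205429  f(a)=+1.018e-01  f'(a)=-1.346e+00  a ← 37.119990 − (+1.018e-01/-1.346e+00) = 37.195578
iter 3: u=1.202979  f(a)=+3.388e-04  f'(a)=-1.337e+00  a ← 37.195578 − (+3.388e-04/-1.337e+00) = 37.195831
iter 4: u=1.202971  f(a)=+3.781e-09  f'(a)=-1.337e+00  a ← 37.195831 − (+3.781e-09/-1.337e+00) = 37.195831
iter 5: u=1.202971  f(a)=+4.263e-14  f'(a)=-1.337e+00  a ← 37.195831 − (+4.263e-14/-1.337e+00) = 37.195831
converged: |Δa| < 1e-12 after 5 iterations
sag = a·(cosh(S/(2a)) − 1) = 37.195831·(cosh(1.202971) − 1) = 30.320105
T_max/T_min = cosh(S/(2a)) = 1.815148

a=37.196 sag=30.320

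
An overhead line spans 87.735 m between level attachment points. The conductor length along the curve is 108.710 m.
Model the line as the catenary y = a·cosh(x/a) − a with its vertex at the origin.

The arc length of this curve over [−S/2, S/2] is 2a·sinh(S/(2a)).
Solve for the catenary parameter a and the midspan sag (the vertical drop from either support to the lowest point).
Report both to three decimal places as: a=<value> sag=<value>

a=37.874 sag=28.375

seed: a₀ = √(S³/(24(L−S))) = √(87.735³/(24·20.975)) = 36.627115
iter 1: u=1.197678  f(a)=+1.557e+00  f'(a)=-1.318e+00  a ← 36.627115 − (+1.557e+00/-1.318e+00) = 37.808049
iter 2: u=1.160269  f(a)=+7.846e-02  f'(a)=-1.188e+00  a ← 37.808049 − (+7.846e-02/-1.188e+00) = 37.874072
iter 3: u=1.158246  f(a)=+2.227e-04  f'(a)=-1.182e+00  a ← 37.874072 − (+2.227e-04/-1.182e+00) = 37.874260
iter 4: u=1.158240  f(a)=+1.806e-09  f'(a)=-1.182e+00  a ← 37.874260 − (+1.806e-09/-1.182e+00) = 37.874260
iter 5: u=1.158240  f(a)=+4.263e-14  f'(a)=-1.182e+00  a ← 37.874260 − (+4.263e-14/-1.182e+00) = 37.874260
converged: |Δa| < 1e-12 after 5 iterations
sag = a·(cosh(S/(2a)) − 1) = 37.874260·(cosh(1.158240) − 1) = 28.374707
T_max/T_min = cosh(S/(2a)) = 1.749182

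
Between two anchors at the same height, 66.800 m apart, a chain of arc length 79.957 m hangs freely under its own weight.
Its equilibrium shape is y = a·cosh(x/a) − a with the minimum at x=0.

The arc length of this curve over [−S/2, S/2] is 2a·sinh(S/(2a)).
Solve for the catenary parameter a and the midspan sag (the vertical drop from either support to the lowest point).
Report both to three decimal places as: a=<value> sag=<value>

a=31.594 sag=19.362

seed: a₀ = √(S³/(24(L−S))) = √(66.800³/(24·13.157)) = 30.724204
iter 1: u=1.087091  f(a)=+7.997e-01  f'(a)=-9.620e-01  a ← 30.724204 − (+7.997e-01/-9.620e-01) = 31.555421
iter 2: u=1.058455  f(a)=+3.360e-02  f'(a)=-8.827e-01  a ← 31.555421 − (+3.360e-02/-8.827e-01) = 31.593485
iter 3: u=1.057180  f(a)=+6.508e-05  f'(a)=-8.793e-01  a ← 31.593485 − (+6.508e-05/-8.793e-01) = 31.593559
iter 4: u=1.057178  f(a)=+2.452e-10  f'(a)=-8.793e-01  a ← 31.593559 − (+2.452e-10/-8.793e-01) = 31.593559
iter 5: u=1.057178  f(a)=+4.263e-14  f'(a)=-8.793e-01  a ← 31.593559 − (+4.263e-14/-8.793e-01) = 31.593559
converged: |Δa| < 1e-12 after 5 iterations
sag = a·(cosh(S/(2a)) − 1) = 31.593559·(cosh(1.057178) − 1) = 19.361651
T_max/T_min = cosh(S/(2a)) = 1.612835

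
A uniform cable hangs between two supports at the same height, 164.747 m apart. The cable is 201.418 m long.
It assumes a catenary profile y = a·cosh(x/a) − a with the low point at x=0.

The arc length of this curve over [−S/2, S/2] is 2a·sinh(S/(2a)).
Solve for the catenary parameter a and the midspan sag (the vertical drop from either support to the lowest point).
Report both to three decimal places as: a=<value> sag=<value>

seed: a₀ = √(S³/(24(L−S))) = √(164.747³/(24·36.671)) = 71.278619
iter 1: u=1.155655  f(a)=+2.528e+00  f'(a)=-1.173e+00  a ← 71.278619 − (+2.528e+00/-1.173e+00) = 73.433707
iter 2: u=1.121740  f(a)=+1.192e-01  f'(a)=-1.065e+00  a ← 73.433707 − (+1.192e-01/-1.065e+00) = 73.545636
iter 3: u=1.120032  f(a)=+2.939e-04  f'(a)=-1.060e+00  a ← 73.545636 − (+2.939e-04/-1.060e+00) = 73.545913
iter 4: u=1.120028  f(a)=+1.797e-09  f'(a)=-1.060e+00  a ← 73.545913 − (+1.797e-09/-1.060e+00) = 73.545913
iter 5: u=1.120028  f(a)=-2.842e-14  f'(a)=-1.060e+00  a ← 73.545913 − (-2.842e-14/-1.060e+00) = 73.545913
converged: |Δa| < 1e-12 after 5 iterations
sag = a·(cosh(S/(2a)) − 1) = 73.545913·(cosh(1.120028) − 1) = 51.158955
T_max/T_min = cosh(S/(2a)) = 1.695606

a=73.546 sag=51.159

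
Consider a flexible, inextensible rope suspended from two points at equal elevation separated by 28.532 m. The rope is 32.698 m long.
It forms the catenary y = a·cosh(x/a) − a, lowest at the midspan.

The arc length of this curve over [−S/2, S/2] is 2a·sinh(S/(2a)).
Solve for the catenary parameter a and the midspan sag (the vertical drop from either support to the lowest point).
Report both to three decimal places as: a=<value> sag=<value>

seed: a₀ = √(S³/(24(L−S))) = √(28.532³/(24·4.166)) = 15.241688
iter 1: u=0.935986  f(a)=+1.863e-01  f'(a)=-5.961e-01  a ← 15.241688 − (+1.863e-01/-5.961e-01) = 15.554298
iter 2: u=0.917174  f(a)=+5.887e-03  f'(a)=-5.589e-01  a ← 15.554298 − (+5.887e-03/-5.589e-01) = 15.564831
iter 3: u=0.916553  f(a)=+6.301e-06  f'(a)=-5.577e-01  a ← 15.564831 − (+6.301e-06/-5.577e-01) = 15.564842
iter 4: u=0.916553  f(a)=+7.233e-12  f'(a)=-5.577e-01  a ← 15.564842 − (+7.233e-12/-5.577e-01) = 15.564842
converged: |Δa| < 1e-12 after 4 iterations
sag = a·(cosh(S/(2a)) − 1) = 15.564842·(cosh(0.916553) − 1) = 7.008463
T_max/T_min = cosh(S/(2a)) = 1.450275

a=15.565 sag=7.008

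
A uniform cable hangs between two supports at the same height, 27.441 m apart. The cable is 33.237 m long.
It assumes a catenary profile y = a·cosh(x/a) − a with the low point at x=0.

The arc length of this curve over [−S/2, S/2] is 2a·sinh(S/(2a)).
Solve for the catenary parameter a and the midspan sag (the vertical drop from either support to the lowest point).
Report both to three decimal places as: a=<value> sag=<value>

seed: a₀ = √(S³/(24(L−S))) = √(27.441³/(24·5.796)) = 12.187934
iter 1: u=1.125745  f(a)=+3.785e-01  f'(a)=-1.077e+00  a ← 12.187934 − (+3.785e-01/-1.077e+00) = 12.539340
iter 2: u=1.094196  f(a)=+1.699e-02  f'(a)=-9.825e-01  a ← 12.539340 − (+1.699e-02/-9.825e-01) = 12.556631
iter 3: u=1.092690  f(a)=+3.778e-05  f'(a)=-9.781e-01  a ← 12.556631 − (+3.778e-05/-9.781e-01) = 12.556670
iter 4: u=1.092686  f(a)=+1.877e-10  f'(a)=-9.781e-01  a ← 12.556670 − (+1.877e-10/-9.781e-01) = 12.556670
iter 5: u=1.092686  f(a)=+0.000e+00  f'(a)=-9.781e-01  a ← 12.556670 − (+0.000e+00/-9.781e-01) = 12.556670
converged: |Δa| < 1e-12 after 5 iterations
sag = a·(cosh(S/(2a)) − 1) = 12.556670·(cosh(1.092686) − 1) = 8.272264
T_max/T_min = cosh(S/(2a)) = 1.658794

a=12.557 sag=8.272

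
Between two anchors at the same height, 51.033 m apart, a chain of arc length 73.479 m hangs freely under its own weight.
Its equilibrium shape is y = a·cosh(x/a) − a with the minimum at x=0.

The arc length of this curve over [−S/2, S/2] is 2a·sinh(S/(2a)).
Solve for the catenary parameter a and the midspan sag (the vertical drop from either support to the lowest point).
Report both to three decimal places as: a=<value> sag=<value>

seed: a₀ = √(S³/(24(L−S))) = √(51.033³/(24·22.446)) = 15.707300
iter 1: u=1.624499  f(a)=+3.155e+00  f'(a)=-3.687e+00  a ← 15.707300 − (+3.155e+00/-3.687e+00) = 16.562979
iter 2: u=1.540574  f(a)=+2.761e-01  f'(a)=-3.067e+00  a ← 16.562979 − (+2.761e-01/-3.067e+00) = 16.653006
iter 3: u=1.532246  f(a)=+2.564e-03  f'(a)=-3.011e+00  a ← 16.653006 − (+2.564e-03/-3.011e+00) = 16.653858
iter 4: u=1.532168  f(a)=+2.256e-07  f'(a)=-3.010e+00  a ← 16.653858 − (+2.256e-07/-3.010e+00) = 16.653858
iter 5: u=1.532168  f(a)=+1.421e-14  f'(a)=-3.010e+00  a ← 16.653858 − (+1.421e-14/-3.010e+00) = 16.653858
converged: |Δa| < 1e-12 after 5 iterations
sag = a·(cosh(S/(2a)) − 1) = 16.653858·(cosh(1.532168) − 1) = 23.683989
T_max/T_min = cosh(S/(2a)) = 2.422132

a=16.654 sag=23.684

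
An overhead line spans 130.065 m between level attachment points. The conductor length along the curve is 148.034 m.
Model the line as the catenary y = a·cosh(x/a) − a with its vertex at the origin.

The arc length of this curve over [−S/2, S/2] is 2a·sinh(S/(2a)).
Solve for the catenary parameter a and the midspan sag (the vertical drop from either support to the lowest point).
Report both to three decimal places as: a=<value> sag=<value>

a=72.864 sag=31.000

seed: a₀ = √(S³/(24(L−S))) = √(130.065³/(24·17.969)) = 71.428757
iter 1: u=0.910453  f(a)=+7.596e-01  f'(a)=-5.461e-01  a ← 71.428757 − (+7.596e-01/-5.461e-01) = 72.819765
iter 2: u=0.893061  f(a)=+2.276e-02  f'(a)=-5.138e-01  a ← 72.819765 − (+2.276e-02/-5.138e-01) = 72.864055
iter 3: u=0.892518  f(a)=+2.182e-05  f'(a)=-5.128e-01  a ← 72.864055 − (+2.182e-05/-5.128e-01) = 72.864098
iter 4: u=0.892518  f(a)=+2.015e-11  f'(a)=-5.128e-01  a ← 72.864098 − (+2.015e-11/-5.128e-01) = 72.864098
converged: |Δa| < 1e-12 after 4 iterations
sag = a·(cosh(S/(2a)) − 1) = 72.864098·(cosh(0.892518) − 1) = 30.999722
T_max/T_min = cosh(S/(2a)) = 1.425446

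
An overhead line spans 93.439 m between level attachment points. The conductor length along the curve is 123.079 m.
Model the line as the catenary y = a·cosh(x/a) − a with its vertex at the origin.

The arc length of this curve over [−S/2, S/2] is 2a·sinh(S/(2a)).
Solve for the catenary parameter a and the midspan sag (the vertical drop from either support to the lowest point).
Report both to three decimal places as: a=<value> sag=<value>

a=35.371 sag=35.609

seed: a₀ = √(S³/(24(L−S))) = √(93.439³/(24·29.640)) = 33.864725
iter 1: u=1.379592  f(a)=+2.952e+00  f'(a)=-2.107e+00  a ← 33.864725 − (+2.952e+00/-2.107e+00) = 35.265645
iter 2: u=1.324788  f(a)=+1.931e-01  f'(a)=-1.840e+00  a ← 35.265645 − (+1.931e-01/-1.840e+00) = 35.370582
iter 3: u=1.320858  f(a)=+9.535e-04  f'(a)=-1.822e+00  a ← 35.370582 − (+9.535e-04/-1.822e+00) = 35.371106
iter 4: u=1.320838  f(a)=+2.352e-08  f'(a)=-1.821e+00  a ← 35.371106 − (+2.352e-08/-1.821e+00) = 35.371106
iter 5: u=1.320838  f(a)=+1.421e-14  f'(a)=-1.821e+00  a ← 35.371106 − (+1.421e-14/-1.821e+00) = 35.371106
converged: |Δa| < 1e-12 after 5 iterations
sag = a·(cosh(S/(2a)) − 1) = 35.371106·(cosh(1.320838) − 1) = 35.609351
T_max/T_min = cosh(S/(2a)) = 2.006736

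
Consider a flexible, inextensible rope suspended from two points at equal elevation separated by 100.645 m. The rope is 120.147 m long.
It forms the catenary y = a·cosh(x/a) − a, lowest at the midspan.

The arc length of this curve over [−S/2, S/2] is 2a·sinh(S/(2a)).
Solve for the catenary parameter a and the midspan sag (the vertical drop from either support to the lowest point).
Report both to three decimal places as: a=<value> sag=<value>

a=47.971 sag=28.906

seed: a₀ = √(S³/(24(L−S))) = √(100.645³/(24·19.502)) = 46.670570
iter 1: u=1.078249  f(a)=+1.166e+00  f'(a)=-9.370e-01  a ← 46.670570 − (+1.166e+00/-9.370e-01) = 47.914482
iter 2: u=1.050257  f(a)=+4.822e-02  f'(a)=-8.609e-01  a ← 47.914482 − (+4.822e-02/-8.609e-01) = 47.970497
iter 3: u=1.049030  f(a)=+9.044e-05  f'(a)=-8.577e-01  a ← 47.970497 − (+9.044e-05/-8.577e-01) = 47.970602
iter 4: u=1.049028  f(a)=+3.195e-10  f'(a)=-8.577e-01  a ← 47.970602 − (+3.195e-10/-8.577e-01) = 47.970602
iter 5: u=1.049028  f(a)=-1.421e-14  f'(a)=-8.577e-01  a ← 47.970602 − (-1.421e-14/-8.577e-01) = 47.970602
converged: |Δa| < 1e-12 after 5 iterations
sag = a·(cosh(S/(2a)) − 1) = 47.970602·(cosh(1.049028) − 1) = 28.905949
T_max/T_min = cosh(S/(2a)) = 1.602576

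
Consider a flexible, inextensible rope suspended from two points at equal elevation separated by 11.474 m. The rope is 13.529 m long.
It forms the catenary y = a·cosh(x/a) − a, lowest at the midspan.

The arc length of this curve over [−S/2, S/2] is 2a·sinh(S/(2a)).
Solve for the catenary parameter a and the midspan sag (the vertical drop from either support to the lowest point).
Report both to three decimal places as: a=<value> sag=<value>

seed: a₀ = √(S³/(24(L−S))) = √(11.474³/(24·2.055)) = 5.534275
iter 1: u=1.036631  f(a)=+1.133e-01  f'(a)=-8.256e-01  a ← 5.534275 − (+1.133e-01/-8.256e-01) = 5.671492
iter 2: u=1.011550  f(a)=+4.350e-03  f'(a)=-7.633e-01  a ← 5.671492 − (+4.350e-03/-7.633e-01) = 5.677192
iter 3: u=1.010535  f(a)=+6.981e-06  f'(a)=-7.608e-01  a ← 5.677192 − (+6.981e-06/-7.608e-01) = 5.677201
iter 4: u=1.010533  f(a)=+1.805e-11  f'(a)=-7.608e-01  a ← 5.677201 − (+1.805e-11/-7.608e-01) = 5.677201
iter 5: u=1.010533  f(a)=+0.000e+00  f'(a)=-7.608e-01  a ← 5.677201 − (+0.000e+00/-7.608e-01) = 5.677201
converged: |Δa| < 1e-12 after 5 iterations
sag = a·(cosh(S/(2a)) − 1) = 5.677201·(cosh(1.010533) − 1) = 3.153941
T_max/T_min = cosh(S/(2a)) = 1.555545

a=5.677 sag=3.154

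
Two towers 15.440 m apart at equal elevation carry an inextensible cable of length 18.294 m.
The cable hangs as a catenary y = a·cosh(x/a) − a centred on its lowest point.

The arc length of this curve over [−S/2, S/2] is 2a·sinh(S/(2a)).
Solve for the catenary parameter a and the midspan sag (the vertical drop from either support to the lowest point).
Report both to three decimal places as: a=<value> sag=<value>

seed: a₀ = √(S³/(24(L−S))) = √(15.440³/(24·2.854)) = 7.330580
iter 1: u=1.053123  f(a)=+1.625e-01  f'(a)=-8.685e-01  a ← 7.330580 − (+1.625e-01/-8.685e-01) = 7.517692
iter 2: u=1.026911  f(a)=+6.430e-03  f'(a)=-8.010e-01  a ← 7.517692 − (+6.430e-03/-8.010e-01) = 7.525720
iter 3: u=1.025816  f(a)=+1.099e-05  f'(a)=-7.983e-01  a ← 7.525720 − (+1.099e-05/-7.983e-01) = 7.525733
iter 4: u=1.025814  f(a)=+3.219e-11  f'(a)=-7.983e-01  a ← 7.525733 − (+3.219e-11/-7.983e-01) = 7.525733
iter 5: u=1.025814  f(a)=+0.000e+00  f'(a)=-7.983e-01  a ← 7.525733 − (+0.000e+00/-7.983e-01) = 7.525733
converged: |Δa| < 1e-12 after 5 iterations
sag = a·(cosh(S/(2a)) − 1) = 7.525733·(cosh(1.025814) − 1) = 4.319277
T_max/T_min = cosh(S/(2a)) = 1.573934

a=7.526 sag=4.319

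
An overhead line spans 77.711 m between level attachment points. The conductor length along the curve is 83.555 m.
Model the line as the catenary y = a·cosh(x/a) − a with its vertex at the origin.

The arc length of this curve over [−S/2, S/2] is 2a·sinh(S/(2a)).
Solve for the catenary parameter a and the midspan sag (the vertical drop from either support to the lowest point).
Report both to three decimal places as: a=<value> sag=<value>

a=58.486 sag=13.389

seed: a₀ = √(S³/(24(L−S))) = √(77.711³/(24·5.844)) = 57.844627
iter 1: u=0.671722  f(a)=+1.333e-01  f'(a)=-2.113e-01  a ← 57.844627 − (+1.333e-01/-2.113e-01) = 58.475265
iter 2: u=0.664478  f(a)=+2.211e-03  f'(a)=-2.044e-01  a ← 58.475265 − (+2.211e-03/-2.044e-01) = 58.486083
iter 3: u=0.664355  f(a)=+6.312e-07  f'(a)=-2.042e-01  a ← 58.486083 − (+6.312e-07/-2.042e-01) = 58.486086
iter 4: u=0.664355  f(a)=+5.684e-14  f'(a)=-2.042e-01  a ← 58.486086 − (+5.684e-14/-2.042e-01) = 58.486086
converged: |Δa| < 1e-12 after 4 iterations
sag = a·(cosh(S/(2a)) − 1) = 58.486086·(cosh(0.664355) − 1) = 13.388678
T_max/T_min = cosh(S/(2a)) = 1.228921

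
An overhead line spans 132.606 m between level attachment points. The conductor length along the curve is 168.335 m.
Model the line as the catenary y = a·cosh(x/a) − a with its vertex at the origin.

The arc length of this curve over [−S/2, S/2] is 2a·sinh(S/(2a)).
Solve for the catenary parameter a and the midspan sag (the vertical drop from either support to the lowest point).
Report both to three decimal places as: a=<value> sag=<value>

seed: a₀ = √(S³/(24(L−S))) = √(132.606³/(24·35.729)) = 52.146926
iter 1: u=1.271465  f(a)=+3.002e+00  f'(a)=-1.605e+00  a ← 52.146926 − (+3.002e+00/-1.605e+00) = 54.017117
iter 2: u=1.227444  f(a)=+1.690e-01  f'(a)=-1.429e+00  a ← 54.017117 − (+1.690e-01/-1.429e+00) = 54.135418
iter 3: u=1.224762  f(a)=+6.069e-04  f'(a)=-1.419e+00  a ← 54.135418 − (+6.069e-04/-1.419e+00) = 54.135846
iter 4: u=1.224752  f(a)=+7.883e-09  f'(a)=-1.419e+00  a ← 54.135846 − (+7.883e-09/-1.419e+00) = 54.135846
iter 5: u=1.224752  f(a)=+0.000e+00  f'(a)=-1.419e+00  a ← 54.135846 − (+0.000e+00/-1.419e+00) = 54.135846
converged: |Δa| < 1e-12 after 5 iterations
sag = a·(cosh(S/(2a)) − 1) = 54.135846·(cosh(1.224752) − 1) = 45.938416
T_max/T_min = cosh(S/(2a)) = 1.848577

a=54.136 sag=45.938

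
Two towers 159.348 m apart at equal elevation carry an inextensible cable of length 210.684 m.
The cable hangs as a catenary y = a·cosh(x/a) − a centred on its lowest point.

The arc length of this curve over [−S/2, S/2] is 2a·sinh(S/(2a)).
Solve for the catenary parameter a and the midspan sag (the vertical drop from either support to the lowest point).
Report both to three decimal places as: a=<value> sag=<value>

a=59.893 sag=61.285

seed: a₀ = √(S³/(24(L−S))) = √(159.348³/(24·51.336)) = 57.306422
iter 1: u=1.390315  f(a)=+5.196e+00  f'(a)=-2.163e+00  a ← 57.306422 − (+5.196e+00/-2.163e+00) = 59.709008
iter 2: u=1.334372  f(a)=+3.446e-01  f'(a)=-1.885e+00  a ← 59.709008 − (+3.446e-01/-1.885e+00) = 59.891891
iter 3: u=1.330297  f(a)=+1.754e-03  f'(a)=-1.865e+00  a ← 59.891891 − (+1.754e-03/-1.865e+00) = 59.892831
iter 4: u=1.330276  f(a)=+4.597e-08  f'(a)=-1.865e+00  a ← 59.892831 − (+4.597e-08/-1.865e+00) = 59.892831
iter 5: u=1.330276  f(a)=+0.000e+00  f'(a)=-1.865e+00  a ← 59.892831 − (+0.000e+00/-1.865e+00) = 59.892831
converged: |Δa| < 1e-12 after 5 iterations
sag = a·(cosh(S/(2a)) − 1) = 59.892831·(cosh(1.330276) − 1) = 61.285088
T_max/T_min = cosh(S/(2a)) = 2.023246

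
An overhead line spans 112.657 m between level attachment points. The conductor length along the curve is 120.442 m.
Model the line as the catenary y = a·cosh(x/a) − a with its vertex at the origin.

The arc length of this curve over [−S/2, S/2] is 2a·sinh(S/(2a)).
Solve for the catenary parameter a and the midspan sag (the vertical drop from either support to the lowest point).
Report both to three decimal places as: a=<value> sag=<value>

seed: a₀ = √(S³/(24(L−S))) = √(112.657³/(24·7.785)) = 87.478705
iter 1: u=0.643911  f(a)=+1.630e-01  f'(a)=-1.855e-01  a ← 87.478705 − (+1.630e-01/-1.855e-01) = 88.357491
iter 2: u=0.637507  f(a)=+2.489e-03  f'(a)=-1.799e-01  a ← 88.357491 − (+2.489e-03/-1.799e-01) = 88.371329
iter 3: u=0.637407  f(a)=+6.002e-07  f'(a)=-1.798e-01  a ← 88.371329 − (+6.002e-07/-1.798e-01) = 88.371332
iter 4: u=0.637407  f(a)=+2.842e-14  f'(a)=-1.798e-01  a ← 88.371332 − (+2.842e-14/-1.798e-01) = 88.371332
converged: |Δa| < 1e-12 after 4 iterations
sag = a·(cosh(S/(2a)) − 1) = 88.371332·(cosh(0.637407) − 1) = 18.568189
T_max/T_min = cosh(S/(2a)) = 1.210116

a=88.371 sag=18.568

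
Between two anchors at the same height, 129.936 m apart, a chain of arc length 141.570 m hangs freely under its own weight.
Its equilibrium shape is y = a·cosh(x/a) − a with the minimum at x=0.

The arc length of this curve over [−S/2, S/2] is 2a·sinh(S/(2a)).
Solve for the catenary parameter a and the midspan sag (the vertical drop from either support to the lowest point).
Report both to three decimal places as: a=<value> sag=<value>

a=89.805 sag=24.543

seed: a₀ = √(S³/(24(L−S))) = √(129.936³/(24·11.634)) = 88.638845
iter 1: u=0.732952  f(a)=+3.165e-01  f'(a)=-2.769e-01  a ← 88.638845 − (+3.165e-01/-2.769e-01) = 89.782042
iter 2: u=0.723619  f(a)=+6.228e-03  f'(a)=-2.661e-01  a ← 89.782042 − (+6.228e-03/-2.661e-01) = 89.805447
iter 3: u=0.723431  f(a)=+2.518e-06  f'(a)=-2.659e-01  a ← 89.805447 − (+2.518e-06/-2.659e-01) = 89.805457
iter 4: u=0.723430  f(a)=+3.695e-13  f'(a)=-2.659e-01  a ← 89.805457 − (+3.695e-13/-2.659e-01) = 89.805457
converged: |Δa| < 1e-12 after 4 iterations
sag = a·(cosh(S/(2a)) − 1) = 89.805457·(cosh(0.723430) − 1) = 24.542855
T_max/T_min = cosh(S/(2a)) = 1.273289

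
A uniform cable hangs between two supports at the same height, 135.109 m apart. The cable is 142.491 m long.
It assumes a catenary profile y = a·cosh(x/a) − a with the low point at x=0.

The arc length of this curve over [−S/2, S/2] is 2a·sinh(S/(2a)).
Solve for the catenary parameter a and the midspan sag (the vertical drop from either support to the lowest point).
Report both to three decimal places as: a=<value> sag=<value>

a=118.942 sag=19.705

seed: a₀ = √(S³/(24(L−S))) = √(135.109³/(24·7.382)) = 117.986897
iter 1: u=0.572559  f(a)=+1.219e-01  f'(a)=-1.293e-01  a ← 117.986897 − (+1.219e-01/-1.293e-01) = 118.930166
iter 2: u=0.568018  f(a)=+1.478e-03  f'(a)=-1.262e-01  a ← 118.930166 − (+1.478e-03/-1.262e-01) = 118.941880
iter 3: u=0.567962  f(a)=+2.230e-07  f'(a)=-1.261e-01  a ← 118.941880 − (+2.230e-07/-1.261e-01) = 118.941881
iter 4: u=0.567962  f(a)=+0.000e+00  f'(a)=-1.261e-01  a ← 118.941881 − (+0.000e+00/-1.261e-01) = 118.941881
converged: |Δa| < 1e-12 after 4 iterations
sag = a·(cosh(S/(2a)) − 1) = 118.941881·(cosh(0.567962) − 1) = 19.705486
T_max/T_min = cosh(S/(2a)) = 1.165673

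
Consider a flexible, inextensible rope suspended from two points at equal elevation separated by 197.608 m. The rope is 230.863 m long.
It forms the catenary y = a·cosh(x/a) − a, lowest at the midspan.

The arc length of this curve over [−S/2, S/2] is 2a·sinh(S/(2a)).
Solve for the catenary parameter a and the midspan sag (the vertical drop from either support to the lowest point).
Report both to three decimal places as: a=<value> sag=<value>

seed: a₀ = √(S³/(24(L−S))) = √(197.608³/(24·33.255)) = 98.326977
iter 1: u=1.004851  f(a)=+1.720e+00  f'(a)=-7.472e-01  a ← 98.326977 − (+1.720e+00/-7.472e-01) = 100.628633
iter 2: u=0.981868  f(a)=+6.224e-02  f'(a)=-6.940e-01  a ← 100.628633 − (+6.224e-02/-6.940e-01) = 100.718315
iter 3: u=0.980993  f(a)=+8.830e-05  f'(a)=-6.921e-01  a ← 100.718315 − (+8.830e-05/-6.921e-01) = 100.718442
iter 4: u=0.980992  f(a)=+1.783e-10  f'(a)=-6.921e-01  a ← 100.718442 − (+1.783e-10/-6.921e-01) = 100.718442
iter 5: u=0.980992  f(a)=+2.842e-14  f'(a)=-6.921e-01  a ← 100.718442 − (+2.842e-14/-6.921e-01) = 100.718442
converged: |Δa| < 1e-12 after 5 iterations
sag = a·(cosh(S/(2a)) − 1) = 100.718442·(cosh(0.980992) − 1) = 52.476322
T_max/T_min = cosh(S/(2a)) = 1.521020

a=100.718 sag=52.476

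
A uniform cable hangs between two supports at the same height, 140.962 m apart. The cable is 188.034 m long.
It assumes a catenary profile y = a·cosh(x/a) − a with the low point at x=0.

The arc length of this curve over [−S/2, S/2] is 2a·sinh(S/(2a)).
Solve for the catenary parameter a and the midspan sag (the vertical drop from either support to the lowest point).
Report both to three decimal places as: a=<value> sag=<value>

a=52.117 sag=55.379

seed: a₀ = √(S³/(24(L−S))) = √(140.962³/(24·47.072)) = 49.792752
iter 1: u=1.415487  f(a)=+4.947e+00  f'(a)=-2.298e+00  a ← 49.792752 − (+4.947e+00/-2.298e+00) = 51.945803
iter 2: u=1.356818  f(a)=+3.390e-01  f'(a)=-1.993e+00  a ← 51.945803 − (+3.390e-01/-1.993e+00) = 52.115909
iter 3: u=1.352389  f(a)=+1.850e-03  f'(a)=-1.971e+00  a ← 52.115909 − (+1.850e-03/-1.971e+00) = 52.116848
iter 4: u=1.352365  f(a)=+5.579e-08  f'(a)=-1.971e+00  a ← 52.116848 − (+5.579e-08/-1.971e+00) = 52.116848
iter 5: u=1.352365  f(a)=+0.000e+00  f'(a)=-1.971e+00  a ← 52.116848 − (+0.000e+00/-1.971e+00) = 52.116848
converged: |Δa| < 1e-12 after 5 iterations
sag = a·(cosh(S/(2a)) − 1) = 52.116848·(cosh(1.352365) − 1) = 55.379022
T_max/T_min = cosh(S/(2a)) = 2.062593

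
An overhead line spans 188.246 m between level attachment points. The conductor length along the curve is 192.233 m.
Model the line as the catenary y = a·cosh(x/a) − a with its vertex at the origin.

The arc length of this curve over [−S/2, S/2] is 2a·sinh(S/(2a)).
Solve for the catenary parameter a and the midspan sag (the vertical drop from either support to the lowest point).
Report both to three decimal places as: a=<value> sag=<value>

seed: a₀ = √(S³/(24(L−S))) = √(188.246³/(24·3.987)) = 264.034025
iter 1: u=0.356481  f(a)=+2.541e-02  f'(a)=-3.059e-02  a ← 264.034025 − (+2.541e-02/-3.059e-02) = 264.864788
iter 2: u=0.355362  f(a)=+1.204e-04  f'(a)=-3.030e-02  a ← 264.864788 − (+1.204e-04/-3.030e-02) = 264.868763
iter 3: u=0.355357  f(a)=+2.734e-09  f'(a)=-3.030e-02  a ← 264.868763 − (+2.734e-09/-3.030e-02) = 264.868763
iter 4: u=0.355357  f(a)=+0.000e+00  f'(a)=-3.030e-02  a ← 264.868763 − (+0.000e+00/-3.030e-02) = 264.868763
converged: |Δa| < 1e-12 after 4 iterations
sag = a·(cosh(S/(2a)) − 1) = 264.868763·(cosh(0.355357) − 1) = 16.900368
T_max/T_min = cosh(S/(2a)) = 1.063807

a=264.869 sag=16.900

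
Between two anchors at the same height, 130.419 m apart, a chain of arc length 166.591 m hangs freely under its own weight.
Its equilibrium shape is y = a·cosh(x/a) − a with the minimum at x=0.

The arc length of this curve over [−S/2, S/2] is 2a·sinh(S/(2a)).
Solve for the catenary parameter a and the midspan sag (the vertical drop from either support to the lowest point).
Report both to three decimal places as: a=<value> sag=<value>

a=52.531 sag=45.945

seed: a₀ = √(S³/(24(L−S))) = √(130.419³/(24·36.172)) = 50.549797
iter 1: u=1.290005  f(a)=+3.132e+00  f'(a)=-1.684e+00  a ← 50.549797 − (+3.132e+00/-1.684e+00) = 52.409624
iter 2: u=1.244228  f(a)=+1.811e-01  f'(a)=-1.494e+00  a ← 52.409624 − (+1.811e-01/-1.494e+00) = 52.530846
iter 3: u=1.241356  f(a)=+6.882e-04  f'(a)=-1.483e+00  a ← 52.530846 − (+6.882e-04/-1.483e+00) = 52.531310
iter 4: u=1.241345  f(a)=+1.002e-08  f'(a)=-1.483e+00  a ← 52.531310 − (+1.002e-08/-1.483e+00) = 52.531310
iter 5: u=1.241345  f(a)=-2.842e-14  f'(a)=-1.483e+00  a ← 52.531310 − (-2.842e-14/-1.483e+00) = 52.531310
converged: |Δa| < 1e-12 after 5 iterations
sag = a·(cosh(S/(2a)) − 1) = 52.531310·(cosh(1.241345) − 1) = 45.945483
T_max/T_min = cosh(S/(2a)) = 1.874630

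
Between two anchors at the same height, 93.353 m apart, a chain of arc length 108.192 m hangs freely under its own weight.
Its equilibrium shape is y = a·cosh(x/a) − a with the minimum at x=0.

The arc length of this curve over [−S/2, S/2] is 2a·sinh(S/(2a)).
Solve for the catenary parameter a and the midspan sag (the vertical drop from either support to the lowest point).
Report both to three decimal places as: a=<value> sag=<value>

a=48.895 sag=24.023

seed: a₀ = √(S³/(24(L−S))) = √(93.353³/(24·14.839)) = 47.795222
iter 1: u=0.976593  f(a)=+7.239e-01  f'(a)=-6.822e-01  a ← 47.795222 − (+7.239e-01/-6.822e-01) = 48.856334
iter 2: u=0.955383  f(a)=+2.481e-02  f'(a)=-6.362e-01  a ← 48.856334 − (+2.481e-02/-6.362e-01) = 48.895332
iter 3: u=0.954621  f(a)=+3.143e-05  f'(a)=-6.346e-01  a ← 48.895332 − (+3.143e-05/-6.346e-01) = 48.895381
iter 4: u=0.954620  f(a)=+5.060e-11  f'(a)=-6.346e-01  a ← 48.895381 − (+5.060e-11/-6.346e-01) = 48.895381
iter 5: u=0.954620  f(a)=-2.842e-14  f'(a)=-6.346e-01  a ← 48.895381 − (-2.842e-14/-6.346e-01) = 48.895381
converged: |Δa| < 1e-12 after 5 iterations
sag = a·(cosh(S/(2a)) − 1) = 48.895381·(cosh(0.954620) − 1) = 24.023310
T_max/T_min = cosh(S/(2a)) = 1.491321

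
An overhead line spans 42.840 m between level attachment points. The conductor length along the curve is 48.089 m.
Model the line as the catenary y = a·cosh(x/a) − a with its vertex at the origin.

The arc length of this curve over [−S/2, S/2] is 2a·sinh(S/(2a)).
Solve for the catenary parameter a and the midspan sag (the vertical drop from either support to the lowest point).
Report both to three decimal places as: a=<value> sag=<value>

a=25.429 sag=9.568

seed: a₀ = √(S³/(24(L−S))) = √(42.840³/(24·5.249)) = 24.982177
iter 1: u=0.857411  f(a)=+1.964e-01  f'(a)=-4.519e-01  a ← 24.982177 − (+1.964e-01/-4.519e-01) = 25.416650
iter 2: u=0.842755  f(a)=+5.239e-03  f'(a)=-4.281e-01  a ← 25.416650 − (+5.239e-03/-4.281e-01) = 25.428888
iter 3: u=0.842349  f(a)=+3.957e-06  f'(a)=-4.275e-01  a ← 25.428888 − (+3.957e-06/-4.275e-01) = 25.428898
iter 4: u=0.842349  f(a)=+2.252e-12  f'(a)=-4.275e-01  a ← 25.428898 − (+2.252e-12/-4.275e-01) = 25.428898
converged: |Δa| < 1e-12 after 4 iterations
sag = a·(cosh(S/(2a)) − 1) = 25.428898·(cosh(0.842349) − 1) = 9.567771
T_max/T_min = cosh(S/(2a)) = 1.376256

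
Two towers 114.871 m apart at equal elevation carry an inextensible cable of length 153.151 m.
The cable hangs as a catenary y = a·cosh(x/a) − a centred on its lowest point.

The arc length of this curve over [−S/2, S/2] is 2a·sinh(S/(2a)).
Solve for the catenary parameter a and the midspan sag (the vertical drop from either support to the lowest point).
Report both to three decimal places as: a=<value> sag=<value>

seed: a₀ = √(S³/(24(L−S))) = √(114.871³/(24·38.280)) = 40.618513
iter 1: u=1.414023  f(a)=+4.014e+00  f'(a)=-2.290e+00  a ← 40.618513 − (+4.014e+00/-2.290e+00) = 42.371749
iter 2: u=1.355514  f(a)=+2.745e-01  f'(a)=-1.986e+00  a ← 42.371749 − (+2.745e-01/-1.986e+00) = 42.509970
iter 3: u=1.351107  f(a)=+1.493e-03  f'(a)=-1.965e+00  a ← 42.509970 − (+1.493e-03/-1.965e+00) = 42.510729
iter 4: u=1.351082  f(a)=+4.464e-08  f'(a)=-1.965e+00  a ← 42.510729 − (+4.464e-08/-1.965e+00) = 42.510729
iter 5: u=1.351082  f(a)=+2.842e-14  f'(a)=-1.965e+00  a ← 42.510729 − (+2.842e-14/-1.965e+00) = 42.510729
converged: |Δa| < 1e-12 after 5 iterations
sag = a·(cosh(S/(2a)) − 1) = 42.510729·(cosh(1.351082) − 1) = 45.073341
T_max/T_min = cosh(S/(2a)) = 2.060282

a=42.511 sag=45.073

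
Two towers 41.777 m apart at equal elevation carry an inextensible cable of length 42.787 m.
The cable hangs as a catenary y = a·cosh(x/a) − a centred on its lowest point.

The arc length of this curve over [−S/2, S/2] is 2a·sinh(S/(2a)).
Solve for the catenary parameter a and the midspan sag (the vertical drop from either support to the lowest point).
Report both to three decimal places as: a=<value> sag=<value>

a=55.043 sag=4.011

seed: a₀ = √(S³/(24(L−S))) = √(41.777³/(24·1.010)) = 54.845319
iter 1: u=0.380862  f(a)=+7.351e-03  f'(a)=-3.737e-02  a ← 54.845319 − (+7.351e-03/-3.737e-02) = 55.042030
iter 2: u=0.379501  f(a)=+3.973e-05  f'(a)=-3.696e-02  a ← 55.042030 − (+3.973e-05/-3.696e-02) = 55.043105
iter 3: u=0.379493  f(a)=+1.175e-09  f'(a)=-3.696e-02  a ← 55.043105 − (+1.175e-09/-3.696e-02) = 55.043105
iter 4: u=0.379493  f(a)=+7.105e-15  f'(a)=-3.696e-02  a ← 55.043105 − (+7.105e-15/-3.696e-02) = 55.043105
converged: |Δa| < 1e-12 after 4 iterations
sag = a·(cosh(S/(2a)) − 1) = 55.043105·(cosh(0.379493) − 1) = 4.011321
T_max/T_min = cosh(S/(2a)) = 1.072876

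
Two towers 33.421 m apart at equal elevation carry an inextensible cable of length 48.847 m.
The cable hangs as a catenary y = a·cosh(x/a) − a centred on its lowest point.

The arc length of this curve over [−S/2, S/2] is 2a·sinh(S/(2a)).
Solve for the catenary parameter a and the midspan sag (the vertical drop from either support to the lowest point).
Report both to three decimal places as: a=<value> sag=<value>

seed: a₀ = √(S³/(24(L−S))) = √(33.421³/(24·15.426)) = 10.041460
iter 1: u=1.664150  f(a)=+2.282e+00  f'(a)=-4.012e+00  a ← 10.041460 − (+2.282e+00/-4.012e+00) = 10.610369
iter 2: u=1.574922  f(a)=+2.083e-01  f'(a)=-3.310e+00  a ← 10.610369 − (+2.083e-01/-3.310e+00) = 10.673308
iter 3: u=1.565635  f(a)=+2.121e-03  f'(a)=-3.243e+00  a ← 10.673308 − (+2.121e-03/-3.243e+00) = 10.673962
iter 4: u=1.565539  f(a)=+2.248e-07  f'(a)=-3.242e+00  a ← 10.673962 − (+2.248e-07/-3.242e+00) = 10.673962
iter 5: u=1.565539  f(a)=-7.105e-15  f'(a)=-3.242e+00  a ← 10.673962 − (-7.105e-15/-3.242e+00) = 10.673962
converged: |Δa| < 1e-12 after 5 iterations
sag = a·(cosh(S/(2a)) − 1) = 10.673962·(cosh(1.565539) − 1) = 15.980134
T_max/T_min = cosh(S/(2a)) = 2.497114

a=10.674 sag=15.980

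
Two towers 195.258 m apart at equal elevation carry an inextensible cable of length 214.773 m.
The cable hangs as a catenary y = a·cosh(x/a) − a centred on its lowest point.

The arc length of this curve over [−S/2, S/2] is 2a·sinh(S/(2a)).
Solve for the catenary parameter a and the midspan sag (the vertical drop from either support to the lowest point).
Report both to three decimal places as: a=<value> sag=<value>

seed: a₀ = √(S³/(24(L−S))) = √(195.258³/(24·19.515)) = 126.073368
iter 1: u=0.774382  f(a)=+5.936e-01  f'(a)=-3.285e-01  a ← 126.073368 − (+5.936e-01/-3.285e-01) = 127.879953
iter 2: u=0.763443  f(a)=+1.300e-02  f'(a)=-3.143e-01  a ← 127.879953 − (+1.300e-02/-3.143e-01) = 127.921312
iter 3: u=0.763196  f(a)=+6.544e-06  f'(a)=-3.140e-01  a ← 127.921312 − (+6.544e-06/-3.140e-01) = 127.921333
iter 4: u=0.763196  f(a)=+1.648e-12  f'(a)=-3.140e-01  a ← 127.921333 − (+1.648e-12/-3.140e-01) = 127.921333
converged: |Δa| < 1e-12 after 4 iterations
sag = a·(cosh(S/(2a)) − 1) = 127.921333·(cosh(0.763196) − 1) = 39.098809
T_max/T_min = cosh(S/(2a)) = 1.305647

a=127.921 sag=39.099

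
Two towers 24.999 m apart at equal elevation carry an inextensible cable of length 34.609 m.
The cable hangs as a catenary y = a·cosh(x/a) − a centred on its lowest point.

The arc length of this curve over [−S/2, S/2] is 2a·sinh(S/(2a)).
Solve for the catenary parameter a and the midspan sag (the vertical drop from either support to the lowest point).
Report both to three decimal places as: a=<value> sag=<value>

a=8.668 sag=10.686

seed: a₀ = √(S³/(24(L−S))) = √(24.999³/(24·9.610)) = 8.230318
iter 1: u=1.518714  f(a)=+1.171e+00  f'(a)=-2.920e+00  a ← 8.230318 − (+1.171e+00/-2.920e+00) = 8.631359
iter 2: u=1.448150  f(a)=+9.104e-02  f'(a)=-2.482e+00  a ← 8.631359 − (+9.104e-02/-2.482e+00) = 8.668035
iter 3: u=1.442022  f(a)=+6.527e-04  f'(a)=-2.447e+00  a ← 8.668035 − (+6.527e-04/-2.447e+00) = 8.668301
iter 4: u=1.441978  f(a)=+3.407e-08  f'(a)=-2.447e+00  a ← 8.668301 − (+3.407e-08/-2.447e+00) = 8.668301
iter 5: u=1.441978  f(a)=+0.000e+00  f'(a)=-2.447e+00  a ← 8.668301 − (+0.000e+00/-2.447e+00) = 8.668301
converged: |Δa| < 1e-12 after 5 iterations
sag = a·(cosh(S/(2a)) − 1) = 8.668301·(cosh(1.441978) − 1) = 10.685901
T_max/T_min = cosh(S/(2a)) = 2.232756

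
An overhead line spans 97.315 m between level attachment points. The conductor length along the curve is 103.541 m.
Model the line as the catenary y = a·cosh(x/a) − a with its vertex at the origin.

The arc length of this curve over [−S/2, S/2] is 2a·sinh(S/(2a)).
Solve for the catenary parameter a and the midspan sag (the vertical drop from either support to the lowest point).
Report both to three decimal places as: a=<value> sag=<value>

seed: a₀ = √(S³/(24(L−S))) = √(97.315³/(24·6.226)) = 78.534322
iter 1: u=0.619570  f(a)=+1.206e-01  f'(a)=-1.647e-01  a ← 78.534322 − (+1.206e-01/-1.647e-01) = 79.266425
iter 2: u=0.613848  f(a)=+1.707e-03  f'(a)=-1.601e-01  a ← 79.266425 − (+1.707e-03/-1.601e-01) = 79.277088
iter 3: u=0.613765  f(a)=+3.530e-07  f'(a)=-1.600e-01  a ← 79.277088 − (+3.530e-07/-1.600e-01) = 79.277090
iter 4: u=0.613765  f(a)=-1.421e-14  f'(a)=-1.600e-01  a ← 79.277090 − (-1.421e-14/-1.600e-01) = 79.277090
converged: |Δa| < 1e-12 after 4 iterations
sag = a·(cosh(S/(2a)) − 1) = 79.277090·(cosh(0.613765) − 1) = 15.406814
T_max/T_min = cosh(S/(2a)) = 1.194341

a=79.277 sag=15.407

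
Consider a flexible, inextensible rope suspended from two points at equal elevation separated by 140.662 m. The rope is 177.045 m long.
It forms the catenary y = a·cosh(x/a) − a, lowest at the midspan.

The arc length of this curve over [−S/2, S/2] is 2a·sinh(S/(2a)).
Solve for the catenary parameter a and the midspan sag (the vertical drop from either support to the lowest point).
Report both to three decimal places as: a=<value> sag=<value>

seed: a₀ = √(S³/(24(L−S))) = √(140.662³/(24·36.383)) = 56.456026
iter 1: u=1.245766  f(a)=+2.930e+00  f'(a)=-1.500e+00  a ← 56.456026 − (+2.930e+00/-1.500e+00) = 58.408788
iter 2: u=1.204117  f(a)=+1.589e-01  f'(a)=-1.342e+00  a ← 58.408788 − (+1.589e-01/-1.342e+00) = 58.527207
iter 3: u=1.201680  f(a)=+5.265e-04  f'(a)=-1.333e+00  a ← 58.527207 − (+5.265e-04/-1.333e+00) = 58.527602
iter 4: u=1.201672  f(a)=+5.823e-09  f'(a)=-1.333e+00  a ← 58.527602 − (+5.823e-09/-1.333e+00) = 58.527602
iter 5: u=1.201672  f(a)=+0.000e+00  f'(a)=-1.333e+00  a ← 58.527602 − (+0.000e+00/-1.333e+00) = 58.527602
converged: |Δa| < 1e-12 after 5 iterations
sag = a·(cosh(S/(2a)) − 1) = 58.527602·(cosh(1.201672) − 1) = 47.593618
T_max/T_min = cosh(S/(2a)) = 1.813182

a=58.528 sag=47.594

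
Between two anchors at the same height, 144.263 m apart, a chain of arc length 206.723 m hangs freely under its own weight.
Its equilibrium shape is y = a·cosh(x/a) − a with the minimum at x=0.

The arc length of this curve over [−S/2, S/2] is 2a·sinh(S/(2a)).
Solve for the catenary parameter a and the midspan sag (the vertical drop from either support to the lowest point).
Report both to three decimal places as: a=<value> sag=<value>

seed: a₀ = √(S³/(24(L−S))) = √(144.263³/(24·62.460)) = 44.753379
iter 1: u=1.611755  f(a)=+8.633e+00  f'(a)=-3.587e+00  a ← 44.753379 − (+8.633e+00/-3.587e+00) = 47.160147
iter 2: u=1.529501  f(a)=+7.453e-01  f'(a)=-2.992e+00  a ← 47.160147 − (+7.453e-01/-2.992e+00) = 47.409247
iter 3: u=1.521465  f(a)=+6.715e-03  f'(a)=-2.938e+00  a ← 47.409247 − (+6.715e-03/-2.938e+00) = 47.411532
iter 4: u=1.521391  f(a)=+5.559e-07  f'(a)=-2.938e+00  a ← 47.411532 − (+5.559e-07/-2.938e+00) = 47.411532
iter 5: u=1.521391  f(a)=+5.684e-14  f'(a)=-2.938e+00  a ← 47.411532 − (+5.684e-14/-2.938e+00) = 47.411532
converged: |Δa| < 1e-12 after 5 iterations
sag = a·(cosh(S/(2a)) − 1) = 47.411532·(cosh(1.521391) − 1) = 66.305015
T_max/T_min = cosh(S/(2a)) = 2.398500

a=47.412 sag=66.305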